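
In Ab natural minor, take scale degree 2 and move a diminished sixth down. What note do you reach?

D#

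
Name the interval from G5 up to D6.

The letter names run G→D, a span of 4 letter steps, so the interval is some kind of fifth.
G to D is 7 semitones. A perfect fifth is 7, so 7 makes it perfect.

perfect fifth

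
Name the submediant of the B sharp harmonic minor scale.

G#

The B# harmonic minor scale runs B# C## D# E# F## G# A##.
Degree 6 is G#.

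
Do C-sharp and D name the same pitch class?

Two spellings are enharmonically equivalent only if they share a pitch class.
Here C# → 1, D → 2; 1 ≠ 2, so they are not.

No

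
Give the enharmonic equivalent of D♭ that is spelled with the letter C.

Plain C sits 1 semitone below Db, so on the letter C the same pitch needs a sharp: C#.

C#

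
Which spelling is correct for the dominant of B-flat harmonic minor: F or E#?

Each scale degree takes a distinct letter name. Degree 5 of a scale on B must use the letter F.
F and E# are enharmonically the same pitch, but only F uses the letter F, so it is the correct spelling here.

F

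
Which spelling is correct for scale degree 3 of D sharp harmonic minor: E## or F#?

Each scale degree takes a distinct letter name. Degree 3 of a scale on D must use the letter F.
F# and E## are enharmonically the same pitch, but only F# uses the letter F, so it is the correct spelling here.

F#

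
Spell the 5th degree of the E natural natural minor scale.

B

Degree 5 takes the letter 4 steps above E, which is B.
In natural minor, degree 5 sits 7 semitones above the tonic. E + 7 semitones is pitch class 11, spelled on B as B.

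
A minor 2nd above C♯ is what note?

D

C up a major second is D, so the target letter is D.
From C#, a minor second is 1 semitone up: D.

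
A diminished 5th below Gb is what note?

A fifth below G lands on the letter C.
A diminished fifth spans 6 semitones, so Gb moves to pitch class 0. On the letter C that is C.

C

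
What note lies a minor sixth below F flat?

Ab

A sixth below F lands on the letter A.
A minor sixth spans 8 semitones, so Fb moves to pitch class 8. On the letter A that is Ab.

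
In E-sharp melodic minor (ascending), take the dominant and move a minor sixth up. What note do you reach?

The dominant of E# melodic minor (ascending) is B#.
A minor sixth (8 semitones) above B# lands on the letter G, giving G#.

G#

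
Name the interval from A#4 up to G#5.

minor seventh

Counting letters A–B–C–D–E–F–G gives a seventh.
A#→G# = 10 semitones, 1 narrower than the major seventh (11), so minor.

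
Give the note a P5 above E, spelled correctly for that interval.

E up a perfect fifth is B, so the target letter is B.
From E, a perfect fifth is 7 semitones up: B.

B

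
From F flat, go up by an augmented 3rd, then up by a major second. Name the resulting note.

B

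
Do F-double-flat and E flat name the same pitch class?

Yes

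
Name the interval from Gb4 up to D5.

augmented fifth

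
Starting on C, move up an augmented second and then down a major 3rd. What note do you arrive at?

B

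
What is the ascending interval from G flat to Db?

Counting letters G–A–B–C–D gives a fifth.
Gb→Db = 7 semitones, exactly the perfect fifth.

perfect fifth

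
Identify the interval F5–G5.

major second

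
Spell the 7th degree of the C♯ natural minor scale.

B

Degree 7 takes the letter 6 steps above C, which is B.
In natural minor, degree 7 sits 10 semitones above the tonic. C# + 10 semitones is pitch class 11, spelled on B as B.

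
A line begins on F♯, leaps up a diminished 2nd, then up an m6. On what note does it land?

Ebb

A diminished second up from F# is Gb (letter G, 0 semitones up).
A minor sixth up from Gb is Ebb (letter E, 8 semitones up).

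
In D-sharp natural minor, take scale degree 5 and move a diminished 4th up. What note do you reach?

Scale degree 5 of D# natural minor is A#.
A diminished fourth (4 semitones) above A# lands on the letter D, giving D.

D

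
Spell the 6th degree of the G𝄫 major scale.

Ebb

The Gbb major scale runs Gbb Abb Bbb Cbb Dbb Ebb Fb.
Degree 6 is Ebb.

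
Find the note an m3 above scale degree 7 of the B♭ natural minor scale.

Cb

Scale degree 7 of Bb natural minor is Ab.
A minor third (3 semitones) above Ab lands on the letter C, giving Cb.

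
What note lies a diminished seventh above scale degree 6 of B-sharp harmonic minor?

Scale degree 6 of B# harmonic minor is G#.
A diminished seventh (9 semitones) above G# lands on the letter F, giving F.

F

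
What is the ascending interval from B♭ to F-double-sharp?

doubly augmented fifth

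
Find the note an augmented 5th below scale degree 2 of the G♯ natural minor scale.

Scale degree 2 of G# natural minor is A#.
An augmented fifth (8 semitones) below A# lands on the letter D, giving D.

D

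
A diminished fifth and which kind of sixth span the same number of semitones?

A diminished fifth spans 6 semitones.
A sixth spanning 6 semitones is doubly diminished (the major sixth is 9).

doubly diminished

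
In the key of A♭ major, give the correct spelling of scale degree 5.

The Ab major scale runs Ab Bb C Db Eb F G.
Degree 5 is Eb.

Eb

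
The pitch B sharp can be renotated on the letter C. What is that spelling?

Plain C sits at the same pitch as B#, so on the letter C the same pitch needs a natural: C.

C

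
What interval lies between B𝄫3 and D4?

The letter names run B→D, a span of 2 letter steps, so the interval is some kind of third.
Bbb to D is 5 semitones. A major third is 4, so 5 makes it augmented.

augmented third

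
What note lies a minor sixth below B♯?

D##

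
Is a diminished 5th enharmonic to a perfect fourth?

A diminished fifth spans 6 semitones; a perfect fourth spans 5.
The spans differ, so they are not enharmonic equivalents.

No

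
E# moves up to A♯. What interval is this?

perfect fourth

Counting letters E–F–G–A gives a fourth.
E#→A# = 5 semitones, exactly the perfect fourth.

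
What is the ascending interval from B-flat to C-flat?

The letter names run B→C, a span of 1 letter step, so the interval is some kind of second.
Bb to Cb is 1 semitone. A major second is 2, so 1 makes it minor.

minor second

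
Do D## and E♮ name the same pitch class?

Yes

D## = pitch class 4 and E = pitch class 4 — the same pitch class, so they are enharmonic equivalents.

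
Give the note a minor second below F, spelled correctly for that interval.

A second below F lands on the letter E.
A minor second spans 1 semitone, so F moves to pitch class 4. On the letter E that is E.

E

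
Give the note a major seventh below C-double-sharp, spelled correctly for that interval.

D#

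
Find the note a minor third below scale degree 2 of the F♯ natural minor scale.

E#

Scale degree 2 of F# natural minor is G#.
A minor third (3 semitones) below G# lands on the letter E, giving E#.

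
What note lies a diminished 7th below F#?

A seventh below F lands on the letter G.
A diminished seventh spans 9 semitones, so F# moves to pitch class 9. On the letter G that is G##.

G##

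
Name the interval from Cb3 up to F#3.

The letter names run C→F, a span of 3 letter steps, so the interval is some kind of fourth.
Cb to F# is 7 semitones. A perfect fourth is 5, so 7 makes it doubly augmented.

doubly augmented fourth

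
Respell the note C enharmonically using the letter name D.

Plain D sits 2 semitones above C, so on the letter D the same pitch needs a double flat: Dbb.

Dbb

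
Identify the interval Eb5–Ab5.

perfect fourth

The letter names run E→A, a span of 3 letter steps, so the interval is some kind of fourth.
Eb to Ab is 5 semitones. A perfect fourth is 5, so 5 makes it perfect.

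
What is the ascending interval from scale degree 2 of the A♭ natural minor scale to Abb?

diminished seventh

Scale degree 2 of Ab natural minor is Bb.
Bb up to Abb: letters B→A make it a seventh; 9 semitones makes it diminished.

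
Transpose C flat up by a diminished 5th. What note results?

Gbb

C up a perfect fifth is G, so the target letter is G.
From Cb, a diminished fifth is 6 semitones up: Gbb.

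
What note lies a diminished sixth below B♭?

D#

B down a major sixth is D, so the target letter is D.
From Bb, a diminished sixth is 7 semitones down: D#.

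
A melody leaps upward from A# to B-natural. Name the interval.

minor second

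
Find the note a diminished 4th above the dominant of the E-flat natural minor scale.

The dominant of Eb natural minor is Bb.
A diminished fourth (4 semitones) above Bb lands on the letter E, giving Ebb.

Ebb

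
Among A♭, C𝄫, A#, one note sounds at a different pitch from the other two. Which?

Ab

In 12-tone equal temperament, enharmonic equivalents share a pitch class. Ab is pitch class 8; Cbb is pitch class 10; A# is pitch class 10.
Cbb and A# share pitch class 10, while Ab is pitch class 8.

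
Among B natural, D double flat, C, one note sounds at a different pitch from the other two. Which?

In 12-tone equal temperament, enharmonic equivalents share a pitch class. B is pitch class 11; Dbb is pitch class 0; C is pitch class 0.
Dbb and C share pitch class 0, while B is pitch class 11.

B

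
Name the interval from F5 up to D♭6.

minor sixth

The letter names run F→D, a span of 5 letter steps, so the interval is some kind of sixth.
F to Db is 8 semitones. A major sixth is 9, so 8 makes it minor.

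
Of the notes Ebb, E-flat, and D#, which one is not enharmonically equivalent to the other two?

Ebb

In 12-tone equal temperament, enharmonic equivalents share a pitch class. Ebb is pitch class 2; Eb is pitch class 3; D# is pitch class 3.
Eb and D# share pitch class 3, while Ebb is pitch class 2.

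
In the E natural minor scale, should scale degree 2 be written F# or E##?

F#

Each scale degree takes a distinct letter name. Degree 2 of a scale on E must use the letter F.
F# and E## are enharmonically the same pitch, but only F# uses the letter F, so it is the correct spelling here.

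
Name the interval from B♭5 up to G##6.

Counting letters B–C–D–E–F–G gives a sixth.
Bb→G## = 11 semitones, 2 wider than the major sixth (9), so doubly augmented.

doubly augmented sixth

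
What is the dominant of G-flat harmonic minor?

Db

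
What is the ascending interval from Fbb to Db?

augmented sixth

Counting letters F–G–A–B–C–D gives a sixth.
Fbb→Db = 10 semitones, 1 wider than the major sixth (9), so augmented.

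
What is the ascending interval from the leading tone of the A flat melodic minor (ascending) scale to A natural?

The leading tone of Ab melodic minor (ascending) is G.
G up to A: letters G→A make it a second; 2 semitones makes it major.

major second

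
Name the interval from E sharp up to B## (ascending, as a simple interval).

Counting letters E–F–G–A–B gives a fifth.
E#→B## = 8 semitones, 1 wider than the perfect fifth (7), so augmented.

augmented fifth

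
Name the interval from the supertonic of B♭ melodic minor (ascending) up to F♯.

augmented fourth

The supertonic of Bb melodic minor (ascending) is C.
C up to F#: letters C→F make it a fourth; 6 semitones makes it augmented.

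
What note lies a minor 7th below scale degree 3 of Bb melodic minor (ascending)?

Eb

Scale degree 3 of Bb melodic minor (ascending) is Db.
A minor seventh (10 semitones) below Db lands on the letter E, giving Eb.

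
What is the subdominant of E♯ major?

A#

Degree 4 takes the letter 3 steps above E, which is A.
In major, degree 4 sits 5 semitones above the tonic. E# + 5 semitones is pitch class 10, spelled on A as A#.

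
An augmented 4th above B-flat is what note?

E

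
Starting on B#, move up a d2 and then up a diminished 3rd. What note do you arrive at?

A diminished second up from B# is C (letter C, 0 semitones up).
A diminished third up from C is Ebb (letter E, 2 semitones up).

Ebb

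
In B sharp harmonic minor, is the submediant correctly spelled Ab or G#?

G#

Each scale degree takes a distinct letter name. Degree 6 of a scale on B must use the letter G.
G# and Ab are enharmonically the same pitch, but only G# uses the letter G, so it is the correct spelling here.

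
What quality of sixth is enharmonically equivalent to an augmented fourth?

An augmented fourth spans 6 semitones.
A sixth spanning 6 semitones is doubly diminished (the major sixth is 9).

doubly diminished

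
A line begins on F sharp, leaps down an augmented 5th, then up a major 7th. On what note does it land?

An augmented fifth down from F# is Bb (letter B, 8 semitones down).
A major seventh up from Bb is A (letter A, 11 semitones up).

A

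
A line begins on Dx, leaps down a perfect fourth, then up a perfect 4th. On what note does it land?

A perfect fourth down from D## is A## (letter A, 5 semitones down).
A perfect fourth up from A## is D## (letter D, 5 semitones up).

D##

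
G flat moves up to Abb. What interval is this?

minor second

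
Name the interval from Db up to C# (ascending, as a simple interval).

The letter names run D→C, a span of 6 letter steps, so the interval is some kind of seventh.
Db to C# is 12 semitones. A major seventh is 11, so 12 makes it augmented.

augmented seventh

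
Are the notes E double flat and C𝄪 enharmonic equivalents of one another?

Ebb = pitch class 2 and C## = pitch class 2 — the same pitch class, so they are enharmonic equivalents.

Yes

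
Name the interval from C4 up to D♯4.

Counting letters C–D gives a second.
C→D# = 3 semitones, 1 wider than the major second (2), so augmented.

augmented second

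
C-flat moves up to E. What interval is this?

augmented third

The letter names run C→E, a span of 2 letter steps, so the interval is some kind of third.
Cb to E is 5 semitones. A major third is 4, so 5 makes it augmented.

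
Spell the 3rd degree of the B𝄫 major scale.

Db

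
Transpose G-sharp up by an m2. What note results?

A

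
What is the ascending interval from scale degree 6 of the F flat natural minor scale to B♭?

Scale degree 6 of Fb natural minor is Dbb.
Dbb up to Bb: letters D→B make it a sixth; 10 semitones makes it augmented.

augmented sixth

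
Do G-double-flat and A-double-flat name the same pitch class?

Gbb is pitch class 5; Abb is pitch class 7.
The pitch classes differ (5 vs. 7), so they are not enharmonic equivalents.

No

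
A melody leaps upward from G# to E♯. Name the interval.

The letter names run G→E, a span of 5 letter steps, so the interval is some kind of sixth.
G# to E# is 9 semitones. A major sixth is 9, so 9 makes it major.

major sixth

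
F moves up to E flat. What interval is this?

minor seventh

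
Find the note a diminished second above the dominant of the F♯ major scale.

Db

The dominant of F# major is C#.
A diminished second (0 semitones) above C# lands on the letter D, giving Db.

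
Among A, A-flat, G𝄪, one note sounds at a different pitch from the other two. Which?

In 12-tone equal temperament, enharmonic equivalents share a pitch class. A is pitch class 9; Ab is pitch class 8; G## is pitch class 9.
A and G## share pitch class 9, while Ab is pitch class 8.

Ab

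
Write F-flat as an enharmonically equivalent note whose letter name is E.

Fb is pitch class 4. The letter E alone is pitch class 4.
Pitch class 4 on E needs no accidental: E.

E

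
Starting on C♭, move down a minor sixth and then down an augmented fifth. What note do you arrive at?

Abb

A minor sixth down from Cb is Eb (letter E, 8 semitones down).
An augmented fifth down from Eb is Abb (letter A, 8 semitones down).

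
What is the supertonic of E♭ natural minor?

Degree 2 takes the letter 1 step above E, which is F.
In natural minor, degree 2 sits 2 semitones above the tonic. Eb + 2 semitones is pitch class 5, spelled on F as F.

F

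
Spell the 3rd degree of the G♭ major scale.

Bb

Degree 3 takes the letter 2 steps above G, which is B.
In major, degree 3 sits 4 semitones above the tonic. Gb + 4 semitones is pitch class 10, spelled on B as Bb.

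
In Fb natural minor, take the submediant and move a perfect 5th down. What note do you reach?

Gbb

The submediant of Fb natural minor is Dbb.
A perfect fifth (7 semitones) below Dbb lands on the letter G, giving Gbb.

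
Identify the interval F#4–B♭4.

diminished fourth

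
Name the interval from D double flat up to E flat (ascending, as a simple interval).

augmented second

The letter names run D→E, a span of 1 letter step, so the interval is some kind of second.
Dbb to Eb is 3 semitones. A major second is 2, so 3 makes it augmented.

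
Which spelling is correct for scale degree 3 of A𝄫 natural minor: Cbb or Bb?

Each scale degree takes a distinct letter name. Degree 3 of a scale on A must use the letter C.
Cbb and Bb are enharmonically the same pitch, but only Cbb uses the letter C, so it is the correct spelling here.

Cbb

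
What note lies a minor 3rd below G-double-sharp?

G down a major third is Eb, so the target letter is E.
From G##, a minor third is 3 semitones down: E##.

E##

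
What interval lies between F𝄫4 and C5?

doubly augmented fifth

The letter names run F→C, a span of 4 letter steps, so the interval is some kind of fifth.
Fbb to C is 9 semitones. A perfect fifth is 7, so 9 makes it doubly augmented.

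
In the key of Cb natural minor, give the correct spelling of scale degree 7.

Bbb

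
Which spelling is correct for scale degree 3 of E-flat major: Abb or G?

Each scale degree takes a distinct letter name. Degree 3 of a scale on E must use the letter G.
G and Abb are enharmonically the same pitch, but only G uses the letter G, so it is the correct spelling here.

G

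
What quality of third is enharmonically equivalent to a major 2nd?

diminished

A major second spans 2 semitones.
A third spanning 2 semitones is diminished (the major third is 4).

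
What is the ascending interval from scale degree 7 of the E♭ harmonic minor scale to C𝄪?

augmented seventh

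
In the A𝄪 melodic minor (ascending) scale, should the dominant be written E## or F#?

E##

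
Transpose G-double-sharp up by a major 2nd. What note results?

G up a major second is A, so the target letter is A.
From G##, a major second is 2 semitones up: A##.

A##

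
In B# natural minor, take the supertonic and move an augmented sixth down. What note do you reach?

E

The supertonic of B# natural minor is C##.
An augmented sixth (10 semitones) below C## lands on the letter E, giving E.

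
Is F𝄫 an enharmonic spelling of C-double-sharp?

Fbb is pitch class 3; C## is pitch class 2.
The pitch classes differ (3 vs. 2), so they are not enharmonic equivalents.

No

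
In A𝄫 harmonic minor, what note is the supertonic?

The Abb harmonic minor scale runs Abb Bbb Cbb Dbb Ebb Fbb Gb.
Degree 2 is Bbb.

Bbb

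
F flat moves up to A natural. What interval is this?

The letter names run F→A, a span of 2 letter steps, so the interval is some kind of third.
Fb to A is 5 semitones. A major third is 4, so 5 makes it augmented.

augmented third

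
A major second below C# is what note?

B

C down a major second is Bb, so the target letter is B.
From C#, a major second is 2 semitones down: B.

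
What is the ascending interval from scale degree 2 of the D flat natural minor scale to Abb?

diminished fourth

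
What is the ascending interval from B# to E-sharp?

Counting letters B–C–D–E gives a fourth.
B#→E# = 5 semitones, exactly the perfect fourth.

perfect fourth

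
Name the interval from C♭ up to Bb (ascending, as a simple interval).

major seventh

The letter names run C→B, a span of 6 letter steps, so the interval is some kind of seventh.
Cb to Bb is 11 semitones. A major seventh is 11, so 11 makes it major.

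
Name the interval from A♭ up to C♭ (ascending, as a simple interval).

minor third

Counting letters A–B–C gives a third.
Ab→Cb = 3 semitones, 1 narrower than the major third (4), so minor.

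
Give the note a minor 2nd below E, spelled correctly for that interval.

A second below E lands on the letter D.
A minor second spans 1 semitone, so E moves to pitch class 3. On the letter D that is D#.

D#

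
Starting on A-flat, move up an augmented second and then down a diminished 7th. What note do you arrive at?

C##

An augmented second up from Ab is B (letter B, 3 semitones up).
A diminished seventh down from B is C## (letter C, 9 semitones down).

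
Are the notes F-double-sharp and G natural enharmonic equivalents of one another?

Yes

F## = pitch class 7 and G = pitch class 7 — the same pitch class, so they are enharmonic equivalents.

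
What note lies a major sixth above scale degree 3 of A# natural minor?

A#

Scale degree 3 of A# natural minor is C#.
A major sixth (9 semitones) above C# lands on the letter A, giving A#.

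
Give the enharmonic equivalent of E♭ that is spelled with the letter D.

D#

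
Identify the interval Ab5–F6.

major sixth

The letter names run A→F, a span of 5 letter steps, so the interval is some kind of sixth.
Ab to F is 9 semitones. A major sixth is 9, so 9 makes it major.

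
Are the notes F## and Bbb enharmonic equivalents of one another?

Two spellings are enharmonically equivalent only if they share a pitch class.
Here F## → 7, Bbb → 9; 7 ≠ 9, so they are not.

No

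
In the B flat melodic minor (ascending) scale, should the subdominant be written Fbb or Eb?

Eb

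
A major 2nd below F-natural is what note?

Eb

F down a major second is Eb, so the target letter is E.
From F, a major second is 2 semitones down: Eb.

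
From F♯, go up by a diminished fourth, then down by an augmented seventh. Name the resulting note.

Cbb

A diminished fourth up from F# is Bb (letter B, 4 semitones up).
An augmented seventh down from Bb is Cbb (letter C, 12 semitones down).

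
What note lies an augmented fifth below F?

F down a perfect fifth is Bb, so the target letter is B.
From F, an augmented fifth is 8 semitones down: Bbb.

Bbb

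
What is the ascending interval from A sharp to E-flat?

doubly diminished fifth

Counting letters A–B–C–D–E gives a fifth.
A#→Eb = 5 semitones, 2 narrower than the perfect fifth (7), so doubly diminished.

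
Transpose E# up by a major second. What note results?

F##

A second above E lands on the letter F.
A major second spans 2 semitones, so E# moves to pitch class 7. On the letter F that is F##.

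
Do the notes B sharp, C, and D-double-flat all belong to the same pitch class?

Yes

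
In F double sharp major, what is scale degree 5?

C##

Degree 5 takes the letter 4 steps above F, which is C.
In major, degree 5 sits 7 semitones above the tonic. F## + 7 semitones is pitch class 2, spelled on C as C##.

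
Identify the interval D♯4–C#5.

minor seventh

The letter names run D→C, a span of 6 letter steps, so the interval is some kind of seventh.
D# to C# is 10 semitones. A major seventh is 11, so 10 makes it minor.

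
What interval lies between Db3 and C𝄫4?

diminished seventh

The letter names run D→C, a span of 6 letter steps, so the interval is some kind of seventh.
Db to Cbb is 9 semitones. A major seventh is 11, so 9 makes it diminished.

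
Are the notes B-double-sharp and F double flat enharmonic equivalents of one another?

B## is pitch class 1; Fbb is pitch class 3.
The pitch classes differ (1 vs. 3), so they are not enharmonic equivalents.

No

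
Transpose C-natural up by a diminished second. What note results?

C up a major second is D, so the target letter is D.
From C, a diminished second is 0 semitones up: Dbb.

Dbb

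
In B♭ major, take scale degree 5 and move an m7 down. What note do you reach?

Scale degree 5 of Bb major is F.
A minor seventh (10 semitones) below F lands on the letter G, giving G.

G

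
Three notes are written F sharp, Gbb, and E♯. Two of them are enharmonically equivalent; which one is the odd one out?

In 12-tone equal temperament, enharmonic equivalents share a pitch class. F# is pitch class 6; Gbb is pitch class 5; E# is pitch class 5.
Gbb and E# share pitch class 5, while F# is pitch class 6.

F#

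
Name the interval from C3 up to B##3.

The letter names run C→B, a span of 6 letter steps, so the interval is some kind of seventh.
C to B## is 13 semitones. A major seventh is 11, so 13 makes it doubly augmented.

doubly augmented seventh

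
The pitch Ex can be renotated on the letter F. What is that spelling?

F#

Plain F sits 1 semitone below E##, so on the letter F the same pitch needs a sharp: F#.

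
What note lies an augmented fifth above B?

F##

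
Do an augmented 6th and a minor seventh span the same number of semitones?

An augmented sixth spans 10 semitones; a minor seventh spans 10.
They are enharmonically equivalent.

Yes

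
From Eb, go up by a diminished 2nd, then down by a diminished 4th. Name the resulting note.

A diminished second up from Eb is Fbb (letter F, 0 semitones up).
A diminished fourth down from Fbb is Cb (letter C, 4 semitones down).

Cb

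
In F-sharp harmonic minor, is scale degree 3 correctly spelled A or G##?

Each scale degree takes a distinct letter name. Degree 3 of a scale on F must use the letter A.
A and G## are enharmonically the same pitch, but only A uses the letter A, so it is the correct spelling here.

A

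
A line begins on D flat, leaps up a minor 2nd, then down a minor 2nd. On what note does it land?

Db

A minor second up from Db is Ebb (letter E, 1 semitone up).
A minor second down from Ebb is Db (letter D, 1 semitone down).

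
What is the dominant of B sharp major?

The B# major scale runs B# C## D## E# F## G## A##.
Degree 5 is F##.

F##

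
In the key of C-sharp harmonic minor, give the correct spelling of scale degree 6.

Degree 6 takes the letter 5 steps above C, which is A.
In harmonic minor, degree 6 sits 8 semitones above the tonic. C# + 8 semitones is pitch class 9, spelled on A as A.

A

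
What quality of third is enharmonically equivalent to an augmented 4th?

doubly augmented

An augmented fourth spans 6 semitones.
A third spanning 6 semitones is doubly augmented (the major third is 4).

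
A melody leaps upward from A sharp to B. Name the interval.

minor second

Counting letters A–B gives a second.
A#→B = 1 semitone, 1 narrower than the major second (2), so minor.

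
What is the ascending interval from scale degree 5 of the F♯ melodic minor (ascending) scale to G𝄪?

augmented fifth

Scale degree 5 of F# melodic minor (ascending) is C#.
C# up to G##: letters C→G make it a fifth; 8 semitones makes it augmented.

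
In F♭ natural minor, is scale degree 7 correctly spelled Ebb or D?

Ebb

Each scale degree takes a distinct letter name. Degree 7 of a scale on F must use the letter E.
Ebb and D are enharmonically the same pitch, but only Ebb uses the letter E, so it is the correct spelling here.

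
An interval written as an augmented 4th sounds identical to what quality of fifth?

An augmented fourth spans 6 semitones.
A fifth spanning 6 semitones is diminished (the perfect fifth is 7).

diminished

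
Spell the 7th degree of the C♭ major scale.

Degree 7 takes the letter 6 steps above C, which is B.
In major, degree 7 sits 11 semitones above the tonic. Cb + 11 semitones is pitch class 10, spelled on B as Bb.

Bb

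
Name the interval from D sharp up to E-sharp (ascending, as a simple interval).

major second

Counting letters D–E gives a second.
D#→E# = 2 semitones, exactly the major second.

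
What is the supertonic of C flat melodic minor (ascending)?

The Cb melodic minor (ascending) scale runs Cb Db Ebb Fb Gb Ab Bb.
Degree 2 is Db.

Db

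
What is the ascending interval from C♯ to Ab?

diminished sixth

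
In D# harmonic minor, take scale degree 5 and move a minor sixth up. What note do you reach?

F#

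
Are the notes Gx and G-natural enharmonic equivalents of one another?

No

G## is pitch class 9; G is pitch class 7.
The pitch classes differ (9 vs. 7), so they are not enharmonic equivalents.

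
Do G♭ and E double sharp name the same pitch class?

Yes

Gb = pitch class 6 and E## = pitch class 6 — the same pitch class, so they are enharmonic equivalents.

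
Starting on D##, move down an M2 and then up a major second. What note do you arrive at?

A major second down from D## is C## (letter C, 2 semitones down).
A major second up from C## is D## (letter D, 2 semitones up).

D##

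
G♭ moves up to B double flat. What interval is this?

Counting letters G–A–B gives a third.
Gb→Bbb = 3 semitones, 1 narrower than the major third (4), so minor.

minor third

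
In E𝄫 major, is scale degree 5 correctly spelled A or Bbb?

Each scale degree takes a distinct letter name. Degree 5 of a scale on E must use the letter B.
Bbb and A are enharmonically the same pitch, but only Bbb uses the letter B, so it is the correct spelling here.

Bbb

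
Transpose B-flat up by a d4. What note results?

B up a perfect fourth is E, so the target letter is E.
From Bb, a diminished fourth is 4 semitones up: Ebb.

Ebb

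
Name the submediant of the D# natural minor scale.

B

The D# natural minor scale runs D# E# F# G# A# B C#.
Degree 6 is B.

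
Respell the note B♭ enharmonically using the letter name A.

Bb is pitch class 10. The letter A alone is pitch class 9.
To reach pitch class 10 from A requires an offset of +1 semitone, i.e. sharp: A#.

A#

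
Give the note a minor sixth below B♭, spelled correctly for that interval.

B down a major sixth is D, so the target letter is D.
From Bb, a minor sixth is 8 semitones down: D.

D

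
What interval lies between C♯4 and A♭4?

The letter names run C→A, a span of 5 letter steps, so the interval is some kind of sixth.
C# to Ab is 7 semitones. A major sixth is 9, so 7 makes it diminished.

diminished sixth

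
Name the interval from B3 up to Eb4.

Counting letters B–C–D–E gives a fourth.
B→Eb = 4 semitones, 1 narrower than the perfect fourth (5), so diminished.

diminished fourth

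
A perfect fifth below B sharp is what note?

E#

A fifth below B lands on the letter E.
A perfect fifth spans 7 semitones, so B# moves to pitch class 5. On the letter E that is E#.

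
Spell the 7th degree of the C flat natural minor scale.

Degree 7 takes the letter 6 steps above C, which is B.
In natural minor, degree 7 sits 10 semitones above the tonic. Cb + 10 semitones is pitch class 9, spelled on B as Bbb.

Bbb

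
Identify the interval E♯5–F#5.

minor second

Counting letters E–F gives a second.
E#→F# = 1 semitone, 1 narrower than the major second (2), so minor.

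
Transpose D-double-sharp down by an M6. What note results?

F##

A sixth below D lands on the letter F.
A major sixth spans 9 semitones, so D## moves to pitch class 7. On the letter F that is F##.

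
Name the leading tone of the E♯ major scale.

Degree 7 takes the letter 6 steps above E, which is D.
In major, degree 7 sits 11 semitones above the tonic. E# + 11 semitones is pitch class 4, spelled on D as D##.

D##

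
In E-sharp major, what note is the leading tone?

D##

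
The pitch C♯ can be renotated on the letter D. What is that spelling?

Db

Plain D sits 1 semitone above C#, so on the letter D the same pitch needs a flat: Db.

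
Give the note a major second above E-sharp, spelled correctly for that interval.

F##

E up a major second is F#, so the target letter is F.
From E#, a major second is 2 semitones up: F##.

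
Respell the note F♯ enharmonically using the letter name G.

Gb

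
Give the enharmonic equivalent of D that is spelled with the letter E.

Plain E sits 2 semitones above D, so on the letter E the same pitch needs a double flat: Ebb.

Ebb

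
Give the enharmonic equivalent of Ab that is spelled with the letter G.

Ab is pitch class 8. The letter G alone is pitch class 7.
To reach pitch class 8 from G requires an offset of +1 semitone, i.e. sharp: G#.

G#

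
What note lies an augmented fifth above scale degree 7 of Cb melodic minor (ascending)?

F#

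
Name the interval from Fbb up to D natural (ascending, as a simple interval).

doubly augmented sixth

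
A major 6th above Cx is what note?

A##

C up a major sixth is A, so the target letter is A.
From C##, a major sixth is 9 semitones up: A##.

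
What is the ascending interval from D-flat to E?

augmented second

The letter names run D→E, a span of 1 letter step, so the interval is some kind of second.
Db to E is 3 semitones. A major second is 2, so 3 makes it augmented.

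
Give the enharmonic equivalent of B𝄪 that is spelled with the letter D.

Db

B## is pitch class 1. The letter D alone is pitch class 2.
To reach pitch class 1 from D requires an offset of -1 semitone, i.e. flat: Db.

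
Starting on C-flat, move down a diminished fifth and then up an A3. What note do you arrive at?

A#

A diminished fifth down from Cb is F (letter F, 6 semitones down).
An augmented third up from F is A# (letter A, 5 semitones up).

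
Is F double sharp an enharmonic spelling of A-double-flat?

F## is pitch class 7; Abb is pitch class 7.
All spellings map to pitch class 7, so they are enharmonically equivalent.

Yes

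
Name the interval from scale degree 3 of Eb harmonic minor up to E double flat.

Scale degree 3 of Eb harmonic minor is Gb.
Gb up to Ebb: letters G→E make it a sixth; 8 semitones makes it minor.

minor sixth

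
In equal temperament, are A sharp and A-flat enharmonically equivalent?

Two spellings are enharmonically equivalent only if they share a pitch class.
Here A# → 10, Ab → 8; 8 ≠ 10, so they are not.

No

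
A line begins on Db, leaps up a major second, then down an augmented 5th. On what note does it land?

Abb

A major second up from Db is Eb (letter E, 2 semitones up).
An augmented fifth down from Eb is Abb (letter A, 8 semitones down).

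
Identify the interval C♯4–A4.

Counting letters C–D–E–F–G–A gives a sixth.
C#→A = 8 semitones, 1 narrower than the major sixth (9), so minor.

minor sixth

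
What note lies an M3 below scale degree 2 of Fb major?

Ebb

Scale degree 2 of Fb major is Gb.
A major third (4 semitones) below Gb lands on the letter E, giving Ebb.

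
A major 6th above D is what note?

B

A sixth above D lands on the letter B.
A major sixth spans 9 semitones, so D moves to pitch class 11. On the letter B that is B.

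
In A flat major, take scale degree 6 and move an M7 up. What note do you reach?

E

Scale degree 6 of Ab major is F.
A major seventh (11 semitones) above F lands on the letter E, giving E.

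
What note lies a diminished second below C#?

A second below C lands on the letter B.
A diminished second spans 0 semitones, so C# moves to pitch class 1. On the letter B that is B##.

B##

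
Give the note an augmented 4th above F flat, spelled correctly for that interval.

A fourth above F lands on the letter B.
An augmented fourth spans 6 semitones, so Fb moves to pitch class 10. On the letter B that is Bb.

Bb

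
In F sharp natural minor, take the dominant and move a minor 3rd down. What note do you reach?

A#

The dominant of F# natural minor is C#.
A minor third (3 semitones) below C# lands on the letter A, giving A#.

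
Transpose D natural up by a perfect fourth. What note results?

G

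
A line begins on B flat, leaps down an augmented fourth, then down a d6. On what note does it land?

A

An augmented fourth down from Bb is Fb (letter F, 6 semitones down).
A diminished sixth down from Fb is A (letter A, 7 semitones down).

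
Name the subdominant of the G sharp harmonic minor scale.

Degree 4 takes the letter 3 steps above G, which is C.
In harmonic minor, degree 4 sits 5 semitones above the tonic. G# + 5 semitones is pitch class 1, spelled on C as C#.

C#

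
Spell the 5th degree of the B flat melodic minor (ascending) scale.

F

Degree 5 takes the letter 4 steps above B, which is F.
In melodic minor (ascending), degree 5 sits 7 semitones above the tonic. Bb + 7 semitones is pitch class 5, spelled on F as F.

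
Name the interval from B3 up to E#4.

Counting letters B–C–D–E gives a fourth.
B→E# = 6 semitones, 1 wider than the perfect fourth (5), so augmented.

augmented fourth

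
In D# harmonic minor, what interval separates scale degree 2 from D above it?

Scale degree 2 of D# harmonic minor is E#.
E# up to D: letters E→D make it a seventh; 9 semitones makes it diminished.

diminished seventh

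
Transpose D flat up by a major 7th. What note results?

D up a major seventh is C#, so the target letter is C.
From Db, a major seventh is 11 semitones up: C.

C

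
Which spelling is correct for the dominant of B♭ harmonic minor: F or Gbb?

F

Each scale degree takes a distinct letter name. Degree 5 of a scale on B must use the letter F.
F and Gbb are enharmonically the same pitch, but only F uses the letter F, so it is the correct spelling here.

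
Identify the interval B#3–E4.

Counting letters B–C–D–E gives a fourth.
B#→E = 4 semitones, 1 narrower than the perfect fourth (5), so diminished.

diminished fourth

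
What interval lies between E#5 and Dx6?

major seventh

The letter names run E→D, a span of 6 letter steps, so the interval is some kind of seventh.
E# to D## is 11 semitones. A major seventh is 11, so 11 makes it major.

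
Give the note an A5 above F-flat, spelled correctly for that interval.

A fifth above F lands on the letter C.
An augmented fifth spans 8 semitones, so Fb moves to pitch class 0. On the letter C that is C.

C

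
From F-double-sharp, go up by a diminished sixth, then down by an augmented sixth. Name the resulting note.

Fb

A diminished sixth up from F## is D (letter D, 7 semitones up).
An augmented sixth down from D is Fb (letter F, 10 semitones down).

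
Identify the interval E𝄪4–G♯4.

The letter names run E→G, a span of 2 letter steps, so the interval is some kind of third.
E## to G# is 2 semitones. A major third is 4, so 2 makes it diminished.

diminished third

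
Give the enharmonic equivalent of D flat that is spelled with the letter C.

Plain C sits 1 semitone below Db, so on the letter C the same pitch needs a sharp: C#.

C#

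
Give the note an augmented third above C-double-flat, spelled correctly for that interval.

Eb

C up a major third is E, so the target letter is E.
From Cbb, an augmented third is 5 semitones up: Eb.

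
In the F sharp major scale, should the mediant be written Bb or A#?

A#

Each scale degree takes a distinct letter name. Degree 3 of a scale on F must use the letter A.
A# and Bb are enharmonically the same pitch, but only A# uses the letter A, so it is the correct spelling here.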